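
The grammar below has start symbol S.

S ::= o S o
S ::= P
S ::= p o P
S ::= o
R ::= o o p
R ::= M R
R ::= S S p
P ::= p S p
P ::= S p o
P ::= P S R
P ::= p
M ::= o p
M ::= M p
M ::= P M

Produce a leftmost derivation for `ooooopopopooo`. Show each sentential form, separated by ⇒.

S⇒oSo⇒ooSoo⇒ooPoo⇒ooSpooo⇒ooPpooo⇒ooSpopooo⇒ooPpopooo⇒ooSpopopooo⇒oooSopopopooo⇒ooooopopopooo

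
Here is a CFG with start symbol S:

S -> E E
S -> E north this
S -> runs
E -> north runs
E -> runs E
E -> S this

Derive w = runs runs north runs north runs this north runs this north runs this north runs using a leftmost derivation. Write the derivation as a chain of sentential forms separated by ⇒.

S ⇒ E E ⇒ S this E ⇒ E E this E ⇒ runs E E this E ⇒ runs S this E this E ⇒ runs E E this E this E ⇒ runs S this E this E this E ⇒ runs E E this E this E this E ⇒ runs runs E E this E this E this E ⇒ runs runs north runs E this E this E this E ⇒ runs runs north runs north runs this E this E this E ⇒ runs runs north runs north runs this north runs this E this E ⇒ runs runs north runs north runs this north runs this north runs this E ⇒ runs runs north runs north runs this north runs this north runs this north runs

S ⇒ E E   [S -> E E]
E E ⇒ S this E   [E -> S this]
S this E ⇒ E E this E   [S -> E E]
E E this E ⇒ runs E E this E   [E -> runs E]
runs E E this E ⇒ runs S this E this E   [E -> S this]
runs S this E this E ⇒ runs E E this E this E   [S -> E E]
runs E E this E this E ⇒ runs S this E this E this E   [E -> S this]
runs S this E this E this E ⇒ runs E E this E this E this E   [S -> E E]
runs E E this E this E this E ⇒ runs runs E E this E this E this E   [E -> runs E]
runs runs E E this E this E this E ⇒ runs runs north runs E this E this E this E   [E -> north runs]
runs runs north runs E this E this E this E ⇒ runs runs north runs north runs this E this E this E   [E -> north runs]
runs runs north runs north runs this E this E this E ⇒ runs runs north runs north runs this north runs this E this E   [E -> north runs]
runs runs north runs north runs this north runs this E this E ⇒ runs runs north runs north runs this north runs this north runs this E   [E -> north runs]
runs runs north runs north runs this north runs this north runs this E ⇒ runs runs north runs north runs this north runs this north runs this north runs   [E -> north runs]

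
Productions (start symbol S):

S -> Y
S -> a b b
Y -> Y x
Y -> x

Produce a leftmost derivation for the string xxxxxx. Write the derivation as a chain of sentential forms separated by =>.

S => Y => Yx => Yxx => Yxxx => Yxxxx => Yxxxxx => xxxxxx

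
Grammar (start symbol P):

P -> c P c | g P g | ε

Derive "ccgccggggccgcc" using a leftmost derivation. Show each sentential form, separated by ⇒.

P⇒cPc⇒ccPcc⇒ccgPgcc⇒ccgcPcgcc⇒ccgccPccgcc⇒ccgccgPgccgcc⇒ccgccggPggccgcc⇒ccgccggggccgcc

P ⇒ cPc   [P -> c P c]
cPc ⇒ ccPcc   [P -> c P c]
ccPcc ⇒ ccgPgcc   [P -> g P g]
ccgPgcc ⇒ ccgcPcgcc   [P -> c P c]
ccgcPcgcc ⇒ ccgccPccgcc   [P -> c P c]
ccgccPccgcc ⇒ ccgccgPgccgcc   [P -> g P g]
ccgccgPgccgcc ⇒ ccgccggPggccgcc   [P -> g P g]
ccgccggPggccgcc ⇒ ccgccggggccgcc   [P -> ε]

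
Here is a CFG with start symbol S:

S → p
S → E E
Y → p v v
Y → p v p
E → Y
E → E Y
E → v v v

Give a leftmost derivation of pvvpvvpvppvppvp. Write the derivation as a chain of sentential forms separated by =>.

S => EE => EYE => YYE => pvvYE => pvvpvvE => pvvpvvEY => pvvpvvEYY => pvvpvvYYY => pvvpvvpvpYY => pvvpvvpvppvpY => pvvpvvpvppvppvp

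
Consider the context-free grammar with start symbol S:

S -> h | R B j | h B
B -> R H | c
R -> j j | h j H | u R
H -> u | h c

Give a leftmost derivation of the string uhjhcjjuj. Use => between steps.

S => RBj => uRBj => uhjHBj => uhjhcBj => uhjhcRHj => uhjhcjjHj => uhjhcjjuj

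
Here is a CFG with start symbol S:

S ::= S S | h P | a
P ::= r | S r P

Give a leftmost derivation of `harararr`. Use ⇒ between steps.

S ⇒ hP ⇒ hSrP ⇒ harP ⇒ harSrP ⇒ hararP ⇒ hararSrP ⇒ harararP ⇒ harararr

S ⇒ hP   [S ::= h P]
hP ⇒ hSrP   [P ::= S r P]
hSrP ⇒ harP   [S ::= a]
harP ⇒ harSrP   [P ::= S r P]
harSrP ⇒ hararP   [S ::= a]
hararP ⇒ hararSrP   [P ::= S r P]
hararSrP ⇒ harararP   [S ::= a]
harararP ⇒ harararr   [P ::= r]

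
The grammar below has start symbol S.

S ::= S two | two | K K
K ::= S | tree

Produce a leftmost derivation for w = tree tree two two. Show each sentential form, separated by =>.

S => S two   [S ::= S two]
S two => S two two   [S ::= S two]
S two two => K K two two   [S ::= K K]
K K two two => tree K two two   [K ::= tree]
tree K two two => tree tree two two   [K ::= tree]

S => S two => S two two => K K two two => tree K two two => tree tree two two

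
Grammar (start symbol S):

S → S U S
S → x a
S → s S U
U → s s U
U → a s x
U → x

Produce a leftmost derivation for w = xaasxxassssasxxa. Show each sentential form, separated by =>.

S=>SUS=>xaUS=>xaasxS=>xaasxSUS=>xaasxxaUS=>xaasxxassUS=>xaasxxassssUS=>xaasxxassssasxS=>xaasxxassssasxxa

S => SUS   [S → S U S]
SUS => xaUS   [S → x a]
xaUS => xaasxS   [U → a s x]
xaasxS => xaasxSUS   [S → S U S]
xaasxSUS => xaasxxaUS   [S → x a]
xaasxxaUS => xaasxxassUS   [U → s s U]
xaasxxassUS => xaasxxassssUS   [U → s s U]
xaasxxassssUS => xaasxxassssasxS   [U → a s x]
xaasxxassssasxS => xaasxxassssasxxa   [S → x a]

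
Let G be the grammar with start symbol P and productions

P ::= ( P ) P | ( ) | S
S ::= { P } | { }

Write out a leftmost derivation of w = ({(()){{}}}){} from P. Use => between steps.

P => (P)P   [P ::= ( P ) P]
(P)P => (S)P   [P ::= S]
(S)P => ({P})P   [S ::= { P }]
({P})P => ({(P)P})P   [P ::= ( P ) P]
({(P)P})P => ({(())P})P   [P ::= ( )]
({(())P})P => ({(())S})P   [P ::= S]
({(())S})P => ({(()){P}})P   [S ::= { P }]
({(()){P}})P => ({(()){S}})P   [P ::= S]
({(()){S}})P => ({(()){{}}})P   [S ::= { }]
({(()){{}}})P => ({(()){{}}})S   [P ::= S]
({(()){{}}})S => ({(()){{}}}){}   [S ::= { }]

P => (P)P => (S)P => ({P})P => ({(P)P})P => ({(())P})P => ({(())S})P => ({(()){P}})P => ({(()){S}})P => ({(()){{}}})P => ({(()){{}}})S => ({(()){{}}}){}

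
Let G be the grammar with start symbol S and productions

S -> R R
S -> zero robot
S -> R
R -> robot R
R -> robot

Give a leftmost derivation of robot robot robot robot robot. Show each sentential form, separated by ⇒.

S ⇒ R R ⇒ robot R R ⇒ robot robot R R ⇒ robot robot robot R R ⇒ robot robot robot robot R ⇒ robot robot robot robot robot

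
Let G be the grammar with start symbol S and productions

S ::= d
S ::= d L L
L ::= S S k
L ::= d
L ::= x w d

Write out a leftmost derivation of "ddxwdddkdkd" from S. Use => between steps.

S => dLL   [S ::= d L L]
dLL => dSSkL   [L ::= S S k]
dSSkL => ddLLSkL   [S ::= d L L]
ddLLSkL => ddxwdLSkL   [L ::= x w d]
ddxwdLSkL => ddxwdSSkSkL   [L ::= S S k]
ddxwdSSkSkL => ddxwddSkSkL   [S ::= d]
ddxwddSkSkL => ddxwdddkSkL   [S ::= d]
ddxwdddkSkL => ddxwdddkdkL   [S ::= d]
ddxwdddkdkL => ddxwdddkdkd   [L ::= d]

S => dLL => dSSkL => ddLLSkL => ddxwdLSkL => ddxwdSSkSkL => ddxwddSkSkL => ddxwdddkSkL => ddxwdddkdkL => ddxwdddkdkd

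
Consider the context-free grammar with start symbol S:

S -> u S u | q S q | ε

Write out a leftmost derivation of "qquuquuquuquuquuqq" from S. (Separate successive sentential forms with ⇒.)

S ⇒ qSq ⇒ qqSqq ⇒ qquSuqq ⇒ qquuSuuqq ⇒ qquuqSquuqq ⇒ qquuquSuquuqq ⇒ qquuquuSuuquuqq ⇒ qquuquuqSquuquuqq ⇒ qquuquuquSuquuquuqq ⇒ qquuquuquuquuquuqq

S ⇒ qSq   [S -> q S q]
qSq ⇒ qqSqq   [S -> q S q]
qqSqq ⇒ qquSuqq   [S -> u S u]
qquSuqq ⇒ qquuSuuqq   [S -> u S u]
qquuSuuqq ⇒ qquuqSquuqq   [S -> q S q]
qquuqSquuqq ⇒ qquuquSuquuqq   [S -> u S u]
qquuquSuquuqq ⇒ qquuquuSuuquuqq   [S -> u S u]
qquuquuSuuquuqq ⇒ qquuquuqSquuquuqq   [S -> q S q]
qquuquuqSquuquuqq ⇒ qquuquuquSuquuquuqq   [S -> u S u]
qquuquuquSuquuquuqq ⇒ qquuquuquuquuquuqq   [S -> ε]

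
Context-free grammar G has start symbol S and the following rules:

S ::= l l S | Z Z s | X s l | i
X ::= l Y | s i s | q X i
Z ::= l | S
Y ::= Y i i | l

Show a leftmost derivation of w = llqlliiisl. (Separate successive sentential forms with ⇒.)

S⇒llS⇒llXsl⇒llqXisl⇒llqlYisl⇒llqlYiiisl⇒llqlliiisl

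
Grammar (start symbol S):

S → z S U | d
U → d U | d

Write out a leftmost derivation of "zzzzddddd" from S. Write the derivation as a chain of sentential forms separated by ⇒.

S ⇒ zSU   [S → z S U]
zSU ⇒ zzSUU   [S → z S U]
zzSUU ⇒ zzzSUUU   [S → z S U]
zzzSUUU ⇒ zzzzSUUUU   [S → z S U]
zzzzSUUUU ⇒ zzzzdUUUU   [S → d]
zzzzdUUUU ⇒ zzzzddUUU   [U → d]
zzzzddUUU ⇒ zzzzdddUU   [U → d]
zzzzdddUU ⇒ zzzzddddU   [U → d]
zzzzddddU ⇒ zzzzddddd   [U → d]

S ⇒ zSU ⇒ zzSUU ⇒ zzzSUUU ⇒ zzzzSUUUU ⇒ zzzzdUUUU ⇒ zzzzddUUU ⇒ zzzzdddUU ⇒ zzzzddddU ⇒ zzzzddddd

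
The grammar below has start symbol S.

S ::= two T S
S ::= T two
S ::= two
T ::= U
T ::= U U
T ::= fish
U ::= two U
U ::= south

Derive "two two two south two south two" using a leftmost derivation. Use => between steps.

S => two T S   [S ::= two T S]
two T S => two U U S   [T ::= U U]
two U U S => two two U U S   [U ::= two U]
two two U U S => two two two U U S   [U ::= two U]
two two two U U S => two two two south U S   [U ::= south]
two two two south U S => two two two south two U S   [U ::= two U]
two two two south two U S => two two two south two south S   [U ::= south]
two two two south two south S => two two two south two south two   [S ::= two]

S => two T S => two U U S => two two U U S => two two two U U S => two two two south U S => two two two south two U S => two two two south two south S => two two two south two south two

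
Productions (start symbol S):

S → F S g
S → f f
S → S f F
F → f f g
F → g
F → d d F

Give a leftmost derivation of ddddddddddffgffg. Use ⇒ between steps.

S ⇒ FSg ⇒ ddFSg ⇒ ddddFSg ⇒ ddddddFSg ⇒ ddddddddFSg ⇒ ddddddddddFSg ⇒ ddddddddddffgSg ⇒ ddddddddddffgffg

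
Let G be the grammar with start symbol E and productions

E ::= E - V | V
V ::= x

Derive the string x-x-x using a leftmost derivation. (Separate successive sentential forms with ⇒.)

E ⇒ E-V ⇒ E-V-V ⇒ V-V-V ⇒ x-V-V ⇒ x-x-V ⇒ x-x-x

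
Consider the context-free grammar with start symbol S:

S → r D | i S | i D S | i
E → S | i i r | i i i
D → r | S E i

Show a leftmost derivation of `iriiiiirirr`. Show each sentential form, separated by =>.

S => iDS   [S → i D S]
iDS => iSEiS   [D → S E i]
iSEiS => irDEiS   [S → r D]
irDEiS => irSEiEiS   [D → S E i]
irSEiEiS => iriEiEiS   [S → i]
iriEiEiS => iriSiEiS   [E → S]
iriSiEiS => iriiiEiS   [S → i]
iriiiEiS => iriiiiiriS   [E → i i r]
iriiiiiriS => iriiiiirirD   [S → r D]
iriiiiirirD => iriiiiirirr   [D → r]

S => iDS => iSEiS => irDEiS => irSEiEiS => iriEiEiS => iriSiEiS => iriiiEiS => iriiiiiriS => iriiiiirirD => iriiiiirirr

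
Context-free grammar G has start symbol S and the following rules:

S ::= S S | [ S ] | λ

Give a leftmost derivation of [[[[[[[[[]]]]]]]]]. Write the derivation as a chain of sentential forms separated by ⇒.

S ⇒ [S] ⇒ [[S]] ⇒ [[[S]]] ⇒ [[[[S]]]] ⇒ [[[[[S]]]]] ⇒ [[[[[[S]]]]]] ⇒ [[[[[[[S]]]]]]] ⇒ [[[[[[[[S]]]]]]]] ⇒ [[[[[[[[[S]]]]]]]]] ⇒ [[[[[[[[[]]]]]]]]]

S ⇒ [S]   [S ::= [ S ]]
[S] ⇒ [[S]]   [S ::= [ S ]]
[[S]] ⇒ [[[S]]]   [S ::= [ S ]]
[[[S]]] ⇒ [[[[S]]]]   [S ::= [ S ]]
[[[[S]]]] ⇒ [[[[[S]]]]]   [S ::= [ S ]]
[[[[[S]]]]] ⇒ [[[[[[S]]]]]]   [S ::= [ S ]]
[[[[[[S]]]]]] ⇒ [[[[[[[S]]]]]]]   [S ::= [ S ]]
[[[[[[[S]]]]]]] ⇒ [[[[[[[[S]]]]]]]]   [S ::= [ S ]]
[[[[[[[[S]]]]]]]] ⇒ [[[[[[[[[S]]]]]]]]]   [S ::= [ S ]]
[[[[[[[[[S]]]]]]]]] ⇒ [[[[[[[[[]]]]]]]]]   [S ::= λ]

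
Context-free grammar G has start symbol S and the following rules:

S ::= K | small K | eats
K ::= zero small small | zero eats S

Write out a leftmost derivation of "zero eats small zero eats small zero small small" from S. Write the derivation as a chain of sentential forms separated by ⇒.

S ⇒ K ⇒ zero eats S ⇒ zero eats small K ⇒ zero eats small zero eats S ⇒ zero eats small zero eats small K ⇒ zero eats small zero eats small zero small small

S ⇒ K   [S ::= K]
K ⇒ zero eats S   [K ::= zero eats S]
zero eats S ⇒ zero eats small K   [S ::= small K]
zero eats small K ⇒ zero eats small zero eats S   [K ::= zero eats S]
zero eats small zero eats S ⇒ zero eats small zero eats small K   [S ::= small K]
zero eats small zero eats small K ⇒ zero eats small zero eats small zero small small   [K ::= zero small small]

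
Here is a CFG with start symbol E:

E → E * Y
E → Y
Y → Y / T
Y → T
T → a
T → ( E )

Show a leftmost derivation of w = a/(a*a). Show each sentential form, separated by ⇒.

E ⇒ Y ⇒ Y/T ⇒ T/T ⇒ a/T ⇒ a/(E) ⇒ a/(E*Y) ⇒ a/(Y*Y) ⇒ a/(T*Y) ⇒ a/(a*Y) ⇒ a/(a*T) ⇒ a/(a*a)

E ⇒ Y   [E → Y]
Y ⇒ Y/T   [Y → Y / T]
Y/T ⇒ T/T   [Y → T]
T/T ⇒ a/T   [T → a]
a/T ⇒ a/(E)   [T → ( E )]
a/(E) ⇒ a/(E*Y)   [E → E * Y]
a/(E*Y) ⇒ a/(Y*Y)   [E → Y]
a/(Y*Y) ⇒ a/(T*Y)   [Y → T]
a/(T*Y) ⇒ a/(a*Y)   [T → a]
a/(a*Y) ⇒ a/(a*T)   [Y → T]
a/(a*T) ⇒ a/(a*a)   [T → a]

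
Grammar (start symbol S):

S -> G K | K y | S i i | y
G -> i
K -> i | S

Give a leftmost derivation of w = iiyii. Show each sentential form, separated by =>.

S=>GK=>iK=>iS=>iSii=>iKyii=>iiyii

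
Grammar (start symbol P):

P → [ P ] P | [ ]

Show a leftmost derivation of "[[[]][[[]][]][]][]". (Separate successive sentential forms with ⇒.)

P⇒[P]P⇒[[P]P]P⇒[[[]]P]P⇒[[[]][P]P]P⇒[[[]][[P]P]P]P⇒[[[]][[[]]P]P]P⇒[[[]][[[]][]]P]P⇒[[[]][[[]][]][]]P⇒[[[]][[[]][]][]][]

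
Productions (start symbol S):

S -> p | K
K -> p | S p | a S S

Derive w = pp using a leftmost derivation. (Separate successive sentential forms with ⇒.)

S ⇒ K   [S -> K]
K ⇒ Sp   [K -> S p]
Sp ⇒ Kp   [S -> K]
Kp ⇒ pp   [K -> p]

S ⇒ K ⇒ Sp ⇒ Kp ⇒ pp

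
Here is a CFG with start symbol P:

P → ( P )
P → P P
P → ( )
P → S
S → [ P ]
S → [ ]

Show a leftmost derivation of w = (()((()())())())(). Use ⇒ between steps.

P ⇒ PP   [P → P P]
PP ⇒ (P)P   [P → ( P )]
(P)P ⇒ (PP)P   [P → P P]
(PP)P ⇒ (PPP)P   [P → P P]
(PPP)P ⇒ (()PP)P   [P → ( )]
(()PP)P ⇒ (()(P)P)P   [P → ( P )]
(()(P)P)P ⇒ (()(PP)P)P   [P → P P]
(()(PP)P)P ⇒ (()((P)P)P)P   [P → ( P )]
(()((P)P)P)P ⇒ (()((PP)P)P)P   [P → P P]
(()((PP)P)P)P ⇒ (()((()P)P)P)P   [P → ( )]
(()((()P)P)P)P ⇒ (()((()())P)P)P   [P → ( )]
(()((()())P)P)P ⇒ (()((()())())P)P   [P → ( )]
(()((()())())P)P ⇒ (()((()())())())P   [P → ( )]
(()((()())())())P ⇒ (()((()())())())()   [P → ( )]

P⇒PP⇒(P)P⇒(PP)P⇒(PPP)P⇒(()PP)P⇒(()(P)P)P⇒(()(PP)P)P⇒(()((P)P)P)P⇒(()((PP)P)P)P⇒(()((()P)P)P)P⇒(()((()())P)P)P⇒(()((()())())P)P⇒(()((()())())())P⇒(()((()())())())()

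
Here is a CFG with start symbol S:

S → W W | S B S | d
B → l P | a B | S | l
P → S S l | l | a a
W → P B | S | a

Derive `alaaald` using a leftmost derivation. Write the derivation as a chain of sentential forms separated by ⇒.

S⇒SBS⇒WWBS⇒aWBS⇒aPBBS⇒alBBS⇒alaBBS⇒alaSBS⇒alaWWBS⇒alaaWBS⇒alaaaBS⇒alaaalS⇒alaaald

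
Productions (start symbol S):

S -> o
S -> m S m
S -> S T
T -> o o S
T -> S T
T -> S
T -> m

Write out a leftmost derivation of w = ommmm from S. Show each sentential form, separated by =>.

S => ST   [S -> S T]
ST => STT   [S -> S T]
STT => STTT   [S -> S T]
STTT => STTTT   [S -> S T]
STTTT => oTTTT   [S -> o]
oTTTT => omTTT   [T -> m]
omTTT => ommTT   [T -> m]
ommTT => ommmT   [T -> m]
ommmT => ommmm   [T -> m]

S => ST => STT => STTT => STTTT => oTTTT => omTTT => ommTT => ommmT => ommmm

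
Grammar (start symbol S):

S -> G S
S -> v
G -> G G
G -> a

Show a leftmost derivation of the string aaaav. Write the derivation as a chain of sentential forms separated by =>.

S => GS   [S -> G S]
GS => aS   [G -> a]
aS => aGS   [S -> G S]
aGS => aGGS   [G -> G G]
aGGS => aGGGS   [G -> G G]
aGGGS => aaGGS   [G -> a]
aaGGS => aaaGS   [G -> a]
aaaGS => aaaaS   [G -> a]
aaaaS => aaaav   [S -> v]

S => GS => aS => aGS => aGGS => aGGGS => aaGGS => aaaGS => aaaaS => aaaav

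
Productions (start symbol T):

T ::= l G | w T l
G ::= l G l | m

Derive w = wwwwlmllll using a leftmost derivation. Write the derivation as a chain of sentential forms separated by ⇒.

T ⇒ wTl   [T ::= w T l]
wTl ⇒ wwTll   [T ::= w T l]
wwTll ⇒ wwwTlll   [T ::= w T l]
wwwTlll ⇒ wwwwTllll   [T ::= w T l]
wwwwTllll ⇒ wwwwlGllll   [T ::= l G]
wwwwlGllll ⇒ wwwwlmllll   [G ::= m]

T ⇒ wTl ⇒ wwTll ⇒ wwwTlll ⇒ wwwwTllll ⇒ wwwwlGllll ⇒ wwwwlmllll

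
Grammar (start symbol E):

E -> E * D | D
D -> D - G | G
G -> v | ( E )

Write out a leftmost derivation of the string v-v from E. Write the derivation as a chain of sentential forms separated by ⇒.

E ⇒ D   [E -> D]
D ⇒ D-G   [D -> D - G]
D-G ⇒ G-G   [D -> G]
G-G ⇒ v-G   [G -> v]
v-G ⇒ v-v   [G -> v]

E⇒D⇒D-G⇒G-G⇒v-G⇒v-v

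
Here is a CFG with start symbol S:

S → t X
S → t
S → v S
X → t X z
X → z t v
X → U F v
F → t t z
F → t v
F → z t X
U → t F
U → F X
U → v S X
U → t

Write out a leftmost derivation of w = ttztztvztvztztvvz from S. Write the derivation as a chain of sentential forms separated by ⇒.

S ⇒ tX   [S → t X]
tX ⇒ ttXz   [X → t X z]
ttXz ⇒ ttUFvz   [X → U F v]
ttUFvz ⇒ ttFXFvz   [U → F X]
ttFXFvz ⇒ ttztXXFvz   [F → z t X]
ttztXXFvz ⇒ ttztztvXFvz   [X → z t v]
ttztztvXFvz ⇒ ttztztvztvFvz   [X → z t v]
ttztztvztvFvz ⇒ ttztztvztvztXvz   [F → z t X]
ttztztvztvztXvz ⇒ ttztztvztvztztvvz   [X → z t v]

S⇒tX⇒ttXz⇒ttUFvz⇒ttFXFvz⇒ttztXXFvz⇒ttztztvXFvz⇒ttztztvztvFvz⇒ttztztvztvztXvz⇒ttztztvztvztztvvz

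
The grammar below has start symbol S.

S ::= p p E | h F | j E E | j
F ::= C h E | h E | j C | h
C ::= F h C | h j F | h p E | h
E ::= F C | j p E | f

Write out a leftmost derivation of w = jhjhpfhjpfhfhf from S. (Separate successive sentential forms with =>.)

S => jEE   [S ::= j E E]
jEE => jFCE   [E ::= F C]
jFCE => jChECE   [F ::= C h E]
jChECE => jhjFhECE   [C ::= h j F]
jhjFhECE => jhjChEhECE   [F ::= C h E]
jhjChEhECE => jhjhpEhEhECE   [C ::= h p E]
jhjhpEhEhECE => jhjhpfhEhECE   [E ::= f]
jhjhpfhEhECE => jhjhpfhjpEhECE   [E ::= j p E]
jhjhpfhjpEhECE => jhjhpfhjpfhECE   [E ::= f]
jhjhpfhjpfhECE => jhjhpfhjpfhfCE   [E ::= f]
jhjhpfhjpfhfCE => jhjhpfhjpfhfhE   [C ::= h]
jhjhpfhjpfhfhE => jhjhpfhjpfhfhf   [E ::= f]

S=>jEE=>jFCE=>jChECE=>jhjFhECE=>jhjChEhECE=>jhjhpEhEhECE=>jhjhpfhEhECE=>jhjhpfhjpEhECE=>jhjhpfhjpfhECE=>jhjhpfhjpfhfCE=>jhjhpfhjpfhfhE=>jhjhpfhjpfhfhf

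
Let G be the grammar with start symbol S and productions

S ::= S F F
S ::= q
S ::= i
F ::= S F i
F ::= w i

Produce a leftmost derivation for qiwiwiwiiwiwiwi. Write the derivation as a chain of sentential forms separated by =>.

S => SFF => SFFFF => qFFFF => qSFiFFF => qSFFFiFFF => qiFFFiFFF => qiwiFFiFFF => qiwiwiFiFFF => qiwiwiwiiFFF => qiwiwiwiiwiFF => qiwiwiwiiwiwiF => qiwiwiwiiwiwiwi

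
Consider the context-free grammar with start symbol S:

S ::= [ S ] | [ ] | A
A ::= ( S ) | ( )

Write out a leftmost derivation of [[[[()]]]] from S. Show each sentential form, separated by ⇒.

S ⇒ [S] ⇒ [[S]] ⇒ [[[S]]] ⇒ [[[[S]]]] ⇒ [[[[A]]]] ⇒ [[[[()]]]]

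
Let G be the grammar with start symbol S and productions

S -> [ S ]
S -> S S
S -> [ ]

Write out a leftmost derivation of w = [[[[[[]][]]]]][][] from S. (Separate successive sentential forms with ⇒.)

S⇒SS⇒SSS⇒[S]SS⇒[[S]]SS⇒[[[S]]]SS⇒[[[[S]]]]SS⇒[[[[SS]]]]SS⇒[[[[[S]S]]]]SS⇒[[[[[[]]S]]]]SS⇒[[[[[[]][]]]]]SS⇒[[[[[[]][]]]]][]S⇒[[[[[[]][]]]]][][]

S ⇒ SS   [S -> S S]
SS ⇒ SSS   [S -> S S]
SSS ⇒ [S]SS   [S -> [ S ]]
[S]SS ⇒ [[S]]SS   [S -> [ S ]]
[[S]]SS ⇒ [[[S]]]SS   [S -> [ S ]]
[[[S]]]SS ⇒ [[[[S]]]]SS   [S -> [ S ]]
[[[[S]]]]SS ⇒ [[[[SS]]]]SS   [S -> S S]
[[[[SS]]]]SS ⇒ [[[[[S]S]]]]SS   [S -> [ S ]]
[[[[[S]S]]]]SS ⇒ [[[[[[]]S]]]]SS   [S -> [ ]]
[[[[[[]]S]]]]SS ⇒ [[[[[[]][]]]]]SS   [S -> [ ]]
[[[[[[]][]]]]]SS ⇒ [[[[[[]][]]]]][]S   [S -> [ ]]
[[[[[[]][]]]]][]S ⇒ [[[[[[]][]]]]][][]   [S -> [ ]]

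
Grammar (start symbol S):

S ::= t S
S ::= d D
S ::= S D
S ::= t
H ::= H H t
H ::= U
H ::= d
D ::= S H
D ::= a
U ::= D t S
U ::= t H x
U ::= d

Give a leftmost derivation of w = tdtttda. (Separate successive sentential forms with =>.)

S => SD => tSD => tdDD => tdSHD => tdtSHD => tdttSHD => tdtttHD => tdtttdD => tdtttda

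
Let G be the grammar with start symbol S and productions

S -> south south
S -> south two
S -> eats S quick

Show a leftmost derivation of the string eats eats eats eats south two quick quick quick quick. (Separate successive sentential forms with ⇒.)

S ⇒ eats S quick ⇒ eats eats S quick quick ⇒ eats eats eats S quick quick quick ⇒ eats eats eats eats S quick quick quick quick ⇒ eats eats eats eats south two quick quick quick quick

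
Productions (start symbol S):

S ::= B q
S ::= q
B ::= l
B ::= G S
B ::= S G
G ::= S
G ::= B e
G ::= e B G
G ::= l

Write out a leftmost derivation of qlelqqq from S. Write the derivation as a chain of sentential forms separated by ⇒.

S ⇒ Bq ⇒ SGq ⇒ qGq ⇒ qSq ⇒ qBqq ⇒ qGSqq ⇒ qBeSqq ⇒ qleSqq ⇒ qleBqqq ⇒ qlelqqq

S ⇒ Bq   [S ::= B q]
Bq ⇒ SGq   [B ::= S G]
SGq ⇒ qGq   [S ::= q]
qGq ⇒ qSq   [G ::= S]
qSq ⇒ qBqq   [S ::= B q]
qBqq ⇒ qGSqq   [B ::= G S]
qGSqq ⇒ qBeSqq   [G ::= B e]
qBeSqq ⇒ qleSqq   [B ::= l]
qleSqq ⇒ qleBqqq   [S ::= B q]
qleBqqq ⇒ qlelqqq   [B ::= l]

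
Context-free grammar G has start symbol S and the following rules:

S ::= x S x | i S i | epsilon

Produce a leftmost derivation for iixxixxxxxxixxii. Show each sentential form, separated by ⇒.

S⇒iSi⇒iiSii⇒iixSxii⇒iixxSxxii⇒iixxiSixxii⇒iixxixSxixxii⇒iixxixxSxxixxii⇒iixxixxxSxxxixxii⇒iixxixxxxxxixxii

S ⇒ iSi   [S ::= i S i]
iSi ⇒ iiSii   [S ::= i S i]
iiSii ⇒ iixSxii   [S ::= x S x]
iixSxii ⇒ iixxSxxii   [S ::= x S x]
iixxSxxii ⇒ iixxiSixxii   [S ::= i S i]
iixxiSixxii ⇒ iixxixSxixxii   [S ::= x S x]
iixxixSxixxii ⇒ iixxixxSxxixxii   [S ::= x S x]
iixxixxSxxixxii ⇒ iixxixxxSxxxixxii   [S ::= x S x]
iixxixxxSxxxixxii ⇒ iixxixxxxxxixxii   [S ::= epsilon]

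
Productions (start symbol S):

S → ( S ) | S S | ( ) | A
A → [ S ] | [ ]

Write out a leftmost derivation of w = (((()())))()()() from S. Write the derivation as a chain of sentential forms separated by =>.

S => SS   [S → S S]
SS => SSS   [S → S S]
SSS => SSSS   [S → S S]
SSSS => (S)SSS   [S → ( S )]
(S)SSS => ((S))SSS   [S → ( S )]
((S))SSS => (((S)))SSS   [S → ( S )]
(((S)))SSS => (((SS)))SSS   [S → S S]
(((SS)))SSS => (((()S)))SSS   [S → ( )]
(((()S)))SSS => (((()())))SSS   [S → ( )]
(((()())))SSS => (((()())))()SS   [S → ( )]
(((()())))()SS => (((()())))()()S   [S → ( )]
(((()())))()()S => (((()())))()()()   [S → ( )]

S => SS => SSS => SSSS => (S)SSS => ((S))SSS => (((S)))SSS => (((SS)))SSS => (((()S)))SSS => (((()())))SSS => (((()())))()SS => (((()())))()()S => (((()())))()()()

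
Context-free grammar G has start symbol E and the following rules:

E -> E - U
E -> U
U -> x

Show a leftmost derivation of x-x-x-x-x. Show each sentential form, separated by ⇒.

E⇒E-U⇒E-U-U⇒E-U-U-U⇒E-U-U-U-U⇒U-U-U-U-U⇒x-U-U-U-U⇒x-x-U-U-U⇒x-x-x-U-U⇒x-x-x-x-U⇒x-x-x-x-x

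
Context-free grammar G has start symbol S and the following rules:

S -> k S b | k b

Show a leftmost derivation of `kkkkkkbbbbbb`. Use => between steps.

S => kSb   [S -> k S b]
kSb => kkSbb   [S -> k S b]
kkSbb => kkkSbbb   [S -> k S b]
kkkSbbb => kkkkSbbbb   [S -> k S b]
kkkkSbbbb => kkkkkSbbbbb   [S -> k S b]
kkkkkSbbbbb => kkkkkkbbbbbb   [S -> k b]

S => kSb => kkSbb => kkkSbbb => kkkkSbbbb => kkkkkSbbbbb => kkkkkkbbbbbb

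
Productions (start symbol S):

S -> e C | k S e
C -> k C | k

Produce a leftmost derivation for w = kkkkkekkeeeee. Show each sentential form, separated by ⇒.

S ⇒ kSe   [S -> k S e]
kSe ⇒ kkSee   [S -> k S e]
kkSee ⇒ kkkSeee   [S -> k S e]
kkkSeee ⇒ kkkkSeeee   [S -> k S e]
kkkkSeeee ⇒ kkkkkSeeeee   [S -> k S e]
kkkkkSeeeee ⇒ kkkkkeCeeeee   [S -> e C]
kkkkkeCeeeee ⇒ kkkkkekCeeeee   [C -> k C]
kkkkkekCeeeee ⇒ kkkkkekkeeeee   [C -> k]

S⇒kSe⇒kkSee⇒kkkSeee⇒kkkkSeeee⇒kkkkkSeeeee⇒kkkkkeCeeeee⇒kkkkkekCeeeee⇒kkkkkekkeeeee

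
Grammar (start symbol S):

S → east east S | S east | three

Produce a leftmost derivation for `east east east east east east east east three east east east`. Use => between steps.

S => east east S   [S → east east S]
east east S => east east S east   [S → S east]
east east S east => east east east east S east   [S → east east S]
east east east east S east => east east east east east east S east   [S → east east S]
east east east east east east S east => east east east east east east S east east   [S → S east]
east east east east east east S east east => east east east east east east S east east east   [S → S east]
east east east east east east S east east east => east east east east east east east east S east east east   [S → east east S]
east east east east east east east east S east east east => east east east east east east east east three east east east   [S → three]

S => east east S => east east S east => east east east east S east => east east east east east east S east => east east east east east east S east east => east east east east east east S east east east => east east east east east east east east S east east east => east east east east east east east east three east east east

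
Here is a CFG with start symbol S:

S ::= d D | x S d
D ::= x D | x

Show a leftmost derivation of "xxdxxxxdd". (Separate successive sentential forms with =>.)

S => xSd => xxSdd => xxdDdd => xxdxDdd => xxdxxDdd => xxdxxxDdd => xxdxxxxdd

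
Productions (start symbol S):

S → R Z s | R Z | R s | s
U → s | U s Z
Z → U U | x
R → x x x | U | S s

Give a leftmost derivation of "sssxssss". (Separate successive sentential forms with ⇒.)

S ⇒ RZ   [S → R Z]
RZ ⇒ UZ   [R → U]
UZ ⇒ sZ   [U → s]
sZ ⇒ sUU   [Z → U U]
sUU ⇒ sUsZU   [U → U s Z]
sUsZU ⇒ sUsZsZU   [U → U s Z]
sUsZsZU ⇒ sssZsZU   [U → s]
sssZsZU ⇒ sssxsZU   [Z → x]
sssxsZU ⇒ sssxsUUU   [Z → U U]
sssxsUUU ⇒ sssxssUU   [U → s]
sssxssUU ⇒ sssxsssU   [U → s]
sssxsssU ⇒ sssxssss   [U → s]

S⇒RZ⇒UZ⇒sZ⇒sUU⇒sUsZU⇒sUsZsZU⇒sssZsZU⇒sssxsZU⇒sssxsUUU⇒sssxssUU⇒sssxsssU⇒sssxssss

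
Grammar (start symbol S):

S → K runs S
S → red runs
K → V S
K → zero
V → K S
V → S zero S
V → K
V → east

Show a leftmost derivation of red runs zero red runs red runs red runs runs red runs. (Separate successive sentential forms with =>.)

S => K runs S => V S runs S => K S runs S => V S S runs S => S zero S S S runs S => red runs zero S S S runs S => red runs zero red runs S S runs S => red runs zero red runs red runs S runs S => red runs zero red runs red runs red runs runs S => red runs zero red runs red runs red runs runs red runs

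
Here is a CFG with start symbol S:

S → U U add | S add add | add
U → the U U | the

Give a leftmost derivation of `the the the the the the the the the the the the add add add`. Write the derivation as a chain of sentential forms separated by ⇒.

S ⇒ S add add   [S → S add add]
S add add ⇒ U U add add add   [S → U U add]
U U add add add ⇒ the U add add add   [U → the]
the U add add add ⇒ the the U U add add add   [U → the U U]
the the U U add add add ⇒ the the the U U U add add add   [U → the U U]
the the the U U U add add add ⇒ the the the the U U U U add add add   [U → the U U]
the the the the U U U U add add add ⇒ the the the the the U U U U U add add add   [U → the U U]
the the the the the U U U U U add add add ⇒ the the the the the the U U U U U U add add add   [U → the U U]
the the the the the the U U U U U U add add add ⇒ the the the the the the the U U U U U add add add   [U → the]
the the the the the the the U U U U U add add add ⇒ the the the the the the the the U U U U add add add   [U → the]
the the the the the the the the U U U U add add add ⇒ the the the the the the the the the U U U add add add   [U → the]
the the the the the the the the the U U U add add add ⇒ the the the the the the the the the the U U add add add   [U → the]
the the the the the the the the the the U U add add add ⇒ the the the the the the the the the the the U add add add   [U → the]
the the the the the the the the the the the U add add add ⇒ the the the the the the the the the the the the add add add   [U → the]

S ⇒ S add add ⇒ U U add add add ⇒ the U add add add ⇒ the the U U add add add ⇒ the the the U U U add add add ⇒ the the the the U U U U add add add ⇒ the the the the the U U U U U add add add ⇒ the the the the the the U U U U U U add add add ⇒ the the the the the the the U U U U U add add add ⇒ the the the the the the the the U U U U add add add ⇒ the the the the the the the the the U U U add add add ⇒ the the the the the the the the the the U U add add add ⇒ the the the the the the the the the the the U add add add ⇒ the the the the the the the the the the the the add add add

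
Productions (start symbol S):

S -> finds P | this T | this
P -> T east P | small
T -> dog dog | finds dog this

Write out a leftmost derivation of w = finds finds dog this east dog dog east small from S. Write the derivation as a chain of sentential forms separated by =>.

S => finds P => finds T east P => finds finds dog this east P => finds finds dog this east T east P => finds finds dog this east dog dog east P => finds finds dog this east dog dog east small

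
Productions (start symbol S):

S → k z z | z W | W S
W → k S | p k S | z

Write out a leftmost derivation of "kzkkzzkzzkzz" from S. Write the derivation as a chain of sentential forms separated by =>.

S => WS   [S → W S]
WS => kSS   [W → k S]
kSS => kzWS   [S → z W]
kzWS => kzkSS   [W → k S]
kzkSS => kzkWSS   [S → W S]
kzkWSS => kzkkSSS   [W → k S]
kzkkSSS => kzkkzWSS   [S → z W]
kzkkzWSS => kzkkzzSS   [W → z]
kzkkzzSS => kzkkzzkzzS   [S → k z z]
kzkkzzkzzS => kzkkzzkzzkzz   [S → k z z]

S => WS => kSS => kzWS => kzkSS => kzkWSS => kzkkSSS => kzkkzWSS => kzkkzzSS => kzkkzzkzzS => kzkkzzkzzkzz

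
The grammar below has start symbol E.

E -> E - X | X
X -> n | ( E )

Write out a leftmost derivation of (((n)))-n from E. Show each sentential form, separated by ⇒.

E⇒E-X⇒X-X⇒(E)-X⇒(X)-X⇒((E))-X⇒((X))-X⇒(((E)))-X⇒(((X)))-X⇒(((n)))-X⇒(((n)))-n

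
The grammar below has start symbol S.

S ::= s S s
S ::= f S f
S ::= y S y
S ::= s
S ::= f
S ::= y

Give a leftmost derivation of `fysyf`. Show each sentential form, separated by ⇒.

S ⇒ fSf   [S ::= f S f]
fSf ⇒ fySyf   [S ::= y S y]
fySyf ⇒ fysyf   [S ::= s]

S⇒fSf⇒fySyf⇒fysyf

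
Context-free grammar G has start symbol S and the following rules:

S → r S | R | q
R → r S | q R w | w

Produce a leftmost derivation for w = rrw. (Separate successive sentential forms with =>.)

S => rS => rrS => rrR => rrw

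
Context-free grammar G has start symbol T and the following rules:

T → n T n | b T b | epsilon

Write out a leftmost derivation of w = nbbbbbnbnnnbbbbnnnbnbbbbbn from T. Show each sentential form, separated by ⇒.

T ⇒ nTn ⇒ nbTbn ⇒ nbbTbbn ⇒ nbbbTbbbn ⇒ nbbbbTbbbbn ⇒ nbbbbbTbbbbbn ⇒ nbbbbbnTnbbbbbn ⇒ nbbbbbnbTbnbbbbbn ⇒ nbbbbbnbnTnbnbbbbbn ⇒ nbbbbbnbnnTnnbnbbbbbn ⇒ nbbbbbnbnnnTnnnbnbbbbbn ⇒ nbbbbbnbnnnbTbnnnbnbbbbbn ⇒ nbbbbbnbnnnbbTbbnnnbnbbbbbn ⇒ nbbbbbnbnnnbbbbnnnbnbbbbbn

T ⇒ nTn   [T → n T n]
nTn ⇒ nbTbn   [T → b T b]
nbTbn ⇒ nbbTbbn   [T → b T b]
nbbTbbn ⇒ nbbbTbbbn   [T → b T b]
nbbbTbbbn ⇒ nbbbbTbbbbn   [T → b T b]
nbbbbTbbbbn ⇒ nbbbbbTbbbbbn   [T → b T b]
nbbbbbTbbbbbn ⇒ nbbbbbnTnbbbbbn   [T → n T n]
nbbbbbnTnbbbbbn ⇒ nbbbbbnbTbnbbbbbn   [T → b T b]
nbbbbbnbTbnbbbbbn ⇒ nbbbbbnbnTnbnbbbbbn   [T → n T n]
nbbbbbnbnTnbnbbbbbn ⇒ nbbbbbnbnnTnnbnbbbbbn   [T → n T n]
nbbbbbnbnnTnnbnbbbbbn ⇒ nbbbbbnbnnnTnnnbnbbbbbn   [T → n T n]
nbbbbbnbnnnTnnnbnbbbbbn ⇒ nbbbbbnbnnnbTbnnnbnbbbbbn   [T → b T b]
nbbbbbnbnnnbTbnnnbnbbbbbn ⇒ nbbbbbnbnnnbbTbbnnnbnbbbbbn   [T → b T b]
nbbbbbnbnnnbbTbbnnnbnbbbbbn ⇒ nbbbbbnbnnnbbbbnnnbnbbbbbn   [T → epsilon]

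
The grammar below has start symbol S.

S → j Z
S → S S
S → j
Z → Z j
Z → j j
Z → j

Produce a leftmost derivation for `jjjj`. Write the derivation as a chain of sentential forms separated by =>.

S => jZ => jZj => jZjj => jjjj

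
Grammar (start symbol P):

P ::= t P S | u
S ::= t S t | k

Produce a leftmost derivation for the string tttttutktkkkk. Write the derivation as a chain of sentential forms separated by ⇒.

P ⇒ tPS   [P ::= t P S]
tPS ⇒ ttPSS   [P ::= t P S]
ttPSS ⇒ tttPSSS   [P ::= t P S]
tttPSSS ⇒ ttttPSSSS   [P ::= t P S]
ttttPSSSS ⇒ tttttPSSSSS   [P ::= t P S]
tttttPSSSSS ⇒ tttttuSSSSS   [P ::= u]
tttttuSSSSS ⇒ tttttutStSSSS   [S ::= t S t]
tttttutStSSSS ⇒ tttttutktSSSS   [S ::= k]
tttttutktSSSS ⇒ tttttutktkSSS   [S ::= k]
tttttutktkSSS ⇒ tttttutktkkSS   [S ::= k]
tttttutktkkSS ⇒ tttttutktkkkS   [S ::= k]
tttttutktkkkS ⇒ tttttutktkkkk   [S ::= k]

P ⇒ tPS ⇒ ttPSS ⇒ tttPSSS ⇒ ttttPSSSS ⇒ tttttPSSSSS ⇒ tttttuSSSSS ⇒ tttttutStSSSS ⇒ tttttutktSSSS ⇒ tttttutktkSSS ⇒ tttttutktkkSS ⇒ tttttutktkkkS ⇒ tttttutktkkkk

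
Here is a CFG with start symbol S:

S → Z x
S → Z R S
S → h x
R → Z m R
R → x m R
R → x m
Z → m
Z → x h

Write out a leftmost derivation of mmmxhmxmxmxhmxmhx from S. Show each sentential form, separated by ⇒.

S⇒ZRS⇒mRS⇒mZmRS⇒mmmRS⇒mmmZmRS⇒mmmxhmRS⇒mmmxhmxmRS⇒mmmxhmxmxmRS⇒mmmxhmxmxmZmRS⇒mmmxhmxmxmxhmRS⇒mmmxhmxmxmxhmxmS⇒mmmxhmxmxmxhmxmhx

S ⇒ ZRS   [S → Z R S]
ZRS ⇒ mRS   [Z → m]
mRS ⇒ mZmRS   [R → Z m R]
mZmRS ⇒ mmmRS   [Z → m]
mmmRS ⇒ mmmZmRS   [R → Z m R]
mmmZmRS ⇒ mmmxhmRS   [Z → x h]
mmmxhmRS ⇒ mmmxhmxmRS   [R → x m R]
mmmxhmxmRS ⇒ mmmxhmxmxmRS   [R → x m R]
mmmxhmxmxmRS ⇒ mmmxhmxmxmZmRS   [R → Z m R]
mmmxhmxmxmZmRS ⇒ mmmxhmxmxmxhmRS   [Z → x h]
mmmxhmxmxmxhmRS ⇒ mmmxhmxmxmxhmxmS   [R → x m]
mmmxhmxmxmxhmxmS ⇒ mmmxhmxmxmxhmxmhx   [S → h x]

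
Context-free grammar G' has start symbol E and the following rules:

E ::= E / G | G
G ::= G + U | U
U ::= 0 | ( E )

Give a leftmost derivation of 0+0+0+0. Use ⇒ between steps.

E ⇒ G   [E ::= G]
G ⇒ G+U   [G ::= G + U]
G+U ⇒ G+U+U   [G ::= G + U]
G+U+U ⇒ G+U+U+U   [G ::= G + U]
G+U+U+U ⇒ U+U+U+U   [G ::= U]
U+U+U+U ⇒ 0+U+U+U   [U ::= 0]
0+U+U+U ⇒ 0+0+U+U   [U ::= 0]
0+0+U+U ⇒ 0+0+0+U   [U ::= 0]
0+0+0+U ⇒ 0+0+0+0   [U ::= 0]

E ⇒ G ⇒ G+U ⇒ G+U+U ⇒ G+U+U+U ⇒ U+U+U+U ⇒ 0+U+U+U ⇒ 0+0+U+U ⇒ 0+0+0+U ⇒ 0+0+0+0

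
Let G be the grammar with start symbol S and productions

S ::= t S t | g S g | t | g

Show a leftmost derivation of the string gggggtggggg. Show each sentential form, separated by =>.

S => gSg   [S ::= g S g]
gSg => ggSgg   [S ::= g S g]
ggSgg => gggSggg   [S ::= g S g]
gggSggg => ggggSgggg   [S ::= g S g]
ggggSgggg => gggggSggggg   [S ::= g S g]
gggggSggggg => gggggtggggg   [S ::= t]

S => gSg => ggSgg => gggSggg => ggggSgggg => gggggSggggg => gggggtggggg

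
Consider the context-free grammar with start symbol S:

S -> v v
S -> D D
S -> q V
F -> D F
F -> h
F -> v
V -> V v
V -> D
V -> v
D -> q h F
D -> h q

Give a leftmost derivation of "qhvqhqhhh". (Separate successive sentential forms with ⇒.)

S ⇒ DD ⇒ qhFD ⇒ qhvD ⇒ qhvqhF ⇒ qhvqhDF ⇒ qhvqhqhFF ⇒ qhvqhqhhF ⇒ qhvqhqhhh

S ⇒ DD   [S -> D D]
DD ⇒ qhFD   [D -> q h F]
qhFD ⇒ qhvD   [F -> v]
qhvD ⇒ qhvqhF   [D -> q h F]
qhvqhF ⇒ qhvqhDF   [F -> D F]
qhvqhDF ⇒ qhvqhqhFF   [D -> q h F]
qhvqhqhFF ⇒ qhvqhqhhF   [F -> h]
qhvqhqhhF ⇒ qhvqhqhhh   [F -> h]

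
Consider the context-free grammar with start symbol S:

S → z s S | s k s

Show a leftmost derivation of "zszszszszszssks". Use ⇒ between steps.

S⇒zsS⇒zszsS⇒zszszsS⇒zszszszsS⇒zszszszszsS⇒zszszszszszsS⇒zszszszszszssks

S ⇒ zsS   [S → z s S]
zsS ⇒ zszsS   [S → z s S]
zszsS ⇒ zszszsS   [S → z s S]
zszszsS ⇒ zszszszsS   [S → z s S]
zszszszsS ⇒ zszszszszsS   [S → z s S]
zszszszszsS ⇒ zszszszszszsS   [S → z s S]
zszszszszszsS ⇒ zszszszszszssks   [S → s k s]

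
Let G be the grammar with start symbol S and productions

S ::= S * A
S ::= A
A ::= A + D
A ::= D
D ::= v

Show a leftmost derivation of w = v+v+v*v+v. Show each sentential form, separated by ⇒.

S ⇒ S*A   [S ::= S * A]
S*A ⇒ A*A   [S ::= A]
A*A ⇒ A+D*A   [A ::= A + D]
A+D*A ⇒ A+D+D*A   [A ::= A + D]
A+D+D*A ⇒ D+D+D*A   [A ::= D]
D+D+D*A ⇒ v+D+D*A   [D ::= v]
v+D+D*A ⇒ v+v+D*A   [D ::= v]
v+v+D*A ⇒ v+v+v*A   [D ::= v]
v+v+v*A ⇒ v+v+v*A+D   [A ::= A + D]
v+v+v*A+D ⇒ v+v+v*D+D   [A ::= D]
v+v+v*D+D ⇒ v+v+v*v+D   [D ::= v]
v+v+v*v+D ⇒ v+v+v*v+v   [D ::= v]

S ⇒ S*A ⇒ A*A ⇒ A+D*A ⇒ A+D+D*A ⇒ D+D+D*A ⇒ v+D+D*A ⇒ v+v+D*A ⇒ v+v+v*A ⇒ v+v+v*A+D ⇒ v+v+v*D+D ⇒ v+v+v*v+D ⇒ v+v+v*v+v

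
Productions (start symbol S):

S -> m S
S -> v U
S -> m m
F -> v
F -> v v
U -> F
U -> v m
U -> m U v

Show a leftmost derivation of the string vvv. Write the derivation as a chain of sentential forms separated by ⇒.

S ⇒ vU   [S -> v U]
vU ⇒ vF   [U -> F]
vF ⇒ vvv   [F -> v v]

S ⇒ vU ⇒ vF ⇒ vvv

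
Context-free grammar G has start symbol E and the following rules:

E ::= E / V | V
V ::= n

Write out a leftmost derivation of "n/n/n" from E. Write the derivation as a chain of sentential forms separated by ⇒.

E ⇒ E/V   [E ::= E / V]
E/V ⇒ E/V/V   [E ::= E / V]
E/V/V ⇒ V/V/V   [E ::= V]
V/V/V ⇒ n/V/V   [V ::= n]
n/V/V ⇒ n/n/V   [V ::= n]
n/n/V ⇒ n/n/n   [V ::= n]

E⇒E/V⇒E/V/V⇒V/V/V⇒n/V/V⇒n/n/V⇒n/n/n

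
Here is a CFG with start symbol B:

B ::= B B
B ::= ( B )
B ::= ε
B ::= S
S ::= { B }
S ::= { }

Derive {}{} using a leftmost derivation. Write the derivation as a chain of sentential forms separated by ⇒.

B ⇒ BB   [B ::= B B]
BB ⇒ BBB   [B ::= B B]
BBB ⇒ SBB   [B ::= S]
SBB ⇒ {B}BB   [S ::= { B }]
{B}BB ⇒ {}BB   [B ::= ε]
{}BB ⇒ {}B   [B ::= ε]
{}B ⇒ {}S   [B ::= S]
{}S ⇒ {}{}   [S ::= { }]

B ⇒ BB ⇒ BBB ⇒ SBB ⇒ {B}BB ⇒ {}BB ⇒ {}B ⇒ {}S ⇒ {}{}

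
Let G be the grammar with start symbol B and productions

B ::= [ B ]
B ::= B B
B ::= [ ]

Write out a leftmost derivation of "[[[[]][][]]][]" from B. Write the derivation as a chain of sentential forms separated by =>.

B => BB   [B ::= B B]
BB => [B]B   [B ::= [ B ]]
[B]B => [[B]]B   [B ::= [ B ]]
[[B]]B => [[BB]]B   [B ::= B B]
[[BB]]B => [[BBB]]B   [B ::= B B]
[[BBB]]B => [[[B]BB]]B   [B ::= [ B ]]
[[[B]BB]]B => [[[[]]BB]]B   [B ::= [ ]]
[[[[]]BB]]B => [[[[]][]B]]B   [B ::= [ ]]
[[[[]][]B]]B => [[[[]][][]]]B   [B ::= [ ]]
[[[[]][][]]]B => [[[[]][][]]][]   [B ::= [ ]]

B=>BB=>[B]B=>[[B]]B=>[[BB]]B=>[[BBB]]B=>[[[B]BB]]B=>[[[[]]BB]]B=>[[[[]][]B]]B=>[[[[]][][]]]B=>[[[[]][][]]][]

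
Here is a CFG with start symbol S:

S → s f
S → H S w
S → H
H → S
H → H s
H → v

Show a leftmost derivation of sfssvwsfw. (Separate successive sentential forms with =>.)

S => HSw   [S → H S w]
HSw => SSw   [H → S]
SSw => HSwSw   [S → H S w]
HSwSw => HsSwSw   [H → H s]
HsSwSw => HssSwSw   [H → H s]
HssSwSw => SssSwSw   [H → S]
SssSwSw => sfssSwSw   [S → s f]
sfssSwSw => sfssHwSw   [S → H]
sfssHwSw => sfssvwSw   [H → v]
sfssvwSw => sfssvwsfw   [S → s f]

S => HSw => SSw => HSwSw => HsSwSw => HssSwSw => SssSwSw => sfssSwSw => sfssHwSw => sfssvwSw => sfssvwsfw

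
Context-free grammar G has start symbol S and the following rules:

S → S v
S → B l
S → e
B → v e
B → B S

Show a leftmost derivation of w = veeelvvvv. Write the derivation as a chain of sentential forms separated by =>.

S => Sv   [S → S v]
Sv => Svv   [S → S v]
Svv => Svvv   [S → S v]
Svvv => Svvvv   [S → S v]
Svvvv => Blvvvv   [S → B l]
Blvvvv => BSlvvvv   [B → B S]
BSlvvvv => BSSlvvvv   [B → B S]
BSSlvvvv => veSSlvvvv   [B → v e]
veSSlvvvv => veeSlvvvv   [S → e]
veeSlvvvv => veeelvvvv   [S → e]

S => Sv => Svv => Svvv => Svvvv => Blvvvv => BSlvvvv => BSSlvvvv => veSSlvvvv => veeSlvvvv => veeelvvvv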